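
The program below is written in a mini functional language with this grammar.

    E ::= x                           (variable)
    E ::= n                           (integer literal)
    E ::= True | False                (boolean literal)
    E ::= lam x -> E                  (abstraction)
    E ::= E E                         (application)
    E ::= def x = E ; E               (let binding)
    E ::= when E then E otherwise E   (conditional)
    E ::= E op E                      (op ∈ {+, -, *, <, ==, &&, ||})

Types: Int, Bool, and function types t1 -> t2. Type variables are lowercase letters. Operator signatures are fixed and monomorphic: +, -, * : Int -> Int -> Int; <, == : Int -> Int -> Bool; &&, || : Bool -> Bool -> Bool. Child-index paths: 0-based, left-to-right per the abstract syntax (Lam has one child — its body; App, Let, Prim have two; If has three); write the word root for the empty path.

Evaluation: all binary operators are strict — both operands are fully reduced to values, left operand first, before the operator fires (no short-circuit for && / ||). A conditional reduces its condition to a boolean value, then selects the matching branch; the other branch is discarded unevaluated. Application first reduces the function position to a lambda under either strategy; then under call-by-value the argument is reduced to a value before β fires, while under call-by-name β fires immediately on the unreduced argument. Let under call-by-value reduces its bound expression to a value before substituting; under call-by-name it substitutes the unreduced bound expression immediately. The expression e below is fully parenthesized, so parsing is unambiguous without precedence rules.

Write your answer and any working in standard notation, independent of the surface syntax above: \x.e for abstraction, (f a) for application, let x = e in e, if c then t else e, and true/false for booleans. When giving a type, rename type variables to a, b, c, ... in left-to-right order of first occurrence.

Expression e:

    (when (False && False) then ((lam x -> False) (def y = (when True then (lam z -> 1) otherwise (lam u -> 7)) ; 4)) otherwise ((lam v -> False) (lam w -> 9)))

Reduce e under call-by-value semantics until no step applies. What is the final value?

Answer: false

Derivation:
step 0: (if (false && false) then ((\x.false) (let y = (if true then (\z.1) else (\u.7)) in 4)) else ((\v.false) (\w.9)))
step 1: [delta@0] (if false then ((\x.false) (let y = (if true then (\z.1) else (\u.7)) in 4)) else ((\v.false) (\w.9)))
step 2: [if@root] ((\v.false) (\w.9))
step 3: [beta@root] false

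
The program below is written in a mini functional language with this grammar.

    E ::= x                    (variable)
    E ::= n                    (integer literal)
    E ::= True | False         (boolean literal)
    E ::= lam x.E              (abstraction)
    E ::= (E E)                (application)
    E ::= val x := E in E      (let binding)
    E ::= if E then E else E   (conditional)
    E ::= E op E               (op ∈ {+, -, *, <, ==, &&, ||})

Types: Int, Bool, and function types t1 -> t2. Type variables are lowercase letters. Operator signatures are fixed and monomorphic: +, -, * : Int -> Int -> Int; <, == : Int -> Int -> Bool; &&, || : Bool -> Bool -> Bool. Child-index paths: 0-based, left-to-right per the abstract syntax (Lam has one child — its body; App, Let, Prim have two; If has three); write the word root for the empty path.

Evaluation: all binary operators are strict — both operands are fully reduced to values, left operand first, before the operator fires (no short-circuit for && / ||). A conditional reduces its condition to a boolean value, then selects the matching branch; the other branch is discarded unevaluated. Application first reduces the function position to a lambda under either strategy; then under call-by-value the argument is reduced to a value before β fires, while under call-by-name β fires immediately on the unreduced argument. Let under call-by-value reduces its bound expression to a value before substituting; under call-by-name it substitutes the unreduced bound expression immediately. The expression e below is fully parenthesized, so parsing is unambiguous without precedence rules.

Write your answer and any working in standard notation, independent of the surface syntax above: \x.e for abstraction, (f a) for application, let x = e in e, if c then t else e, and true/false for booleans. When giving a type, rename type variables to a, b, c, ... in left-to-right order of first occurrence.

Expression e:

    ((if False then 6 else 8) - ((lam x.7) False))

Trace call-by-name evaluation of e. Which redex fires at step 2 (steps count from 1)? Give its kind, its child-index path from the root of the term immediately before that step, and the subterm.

Answer: beta at 1 : ((\x.7) false)

Working:
step 0: ((if false then 6 else 8) - ((\x.7) false))
step 1: [if@0] (8 - ((\x.7) false))
step 2: [beta@1] (8 - 7)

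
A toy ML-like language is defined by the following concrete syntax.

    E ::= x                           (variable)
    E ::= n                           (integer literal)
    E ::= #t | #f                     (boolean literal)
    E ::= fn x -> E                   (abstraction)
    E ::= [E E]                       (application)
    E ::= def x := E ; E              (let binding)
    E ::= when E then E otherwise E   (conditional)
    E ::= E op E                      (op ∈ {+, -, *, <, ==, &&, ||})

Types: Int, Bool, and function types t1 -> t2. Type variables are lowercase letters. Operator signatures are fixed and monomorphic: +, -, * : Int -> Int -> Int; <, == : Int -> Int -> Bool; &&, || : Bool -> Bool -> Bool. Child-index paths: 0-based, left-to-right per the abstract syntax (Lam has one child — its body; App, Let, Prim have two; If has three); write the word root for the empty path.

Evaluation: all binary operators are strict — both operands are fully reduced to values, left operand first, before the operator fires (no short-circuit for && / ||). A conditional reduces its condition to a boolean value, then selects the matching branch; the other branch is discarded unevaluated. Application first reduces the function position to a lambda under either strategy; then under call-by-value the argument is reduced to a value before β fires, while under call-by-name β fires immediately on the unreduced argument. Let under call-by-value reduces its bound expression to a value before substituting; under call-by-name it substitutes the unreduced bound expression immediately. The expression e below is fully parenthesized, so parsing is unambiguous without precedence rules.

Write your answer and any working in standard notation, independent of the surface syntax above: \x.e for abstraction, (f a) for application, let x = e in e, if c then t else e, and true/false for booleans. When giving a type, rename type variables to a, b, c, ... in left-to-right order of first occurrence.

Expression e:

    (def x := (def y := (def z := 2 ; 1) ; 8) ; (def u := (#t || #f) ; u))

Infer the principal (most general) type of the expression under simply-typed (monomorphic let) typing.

Derivation:
let z : Int
let y : Int
let x : Int
  unify Bool ~ Bool
  unify Bool ~ Bool
let u : Bool
u : Bool

Answer: Bool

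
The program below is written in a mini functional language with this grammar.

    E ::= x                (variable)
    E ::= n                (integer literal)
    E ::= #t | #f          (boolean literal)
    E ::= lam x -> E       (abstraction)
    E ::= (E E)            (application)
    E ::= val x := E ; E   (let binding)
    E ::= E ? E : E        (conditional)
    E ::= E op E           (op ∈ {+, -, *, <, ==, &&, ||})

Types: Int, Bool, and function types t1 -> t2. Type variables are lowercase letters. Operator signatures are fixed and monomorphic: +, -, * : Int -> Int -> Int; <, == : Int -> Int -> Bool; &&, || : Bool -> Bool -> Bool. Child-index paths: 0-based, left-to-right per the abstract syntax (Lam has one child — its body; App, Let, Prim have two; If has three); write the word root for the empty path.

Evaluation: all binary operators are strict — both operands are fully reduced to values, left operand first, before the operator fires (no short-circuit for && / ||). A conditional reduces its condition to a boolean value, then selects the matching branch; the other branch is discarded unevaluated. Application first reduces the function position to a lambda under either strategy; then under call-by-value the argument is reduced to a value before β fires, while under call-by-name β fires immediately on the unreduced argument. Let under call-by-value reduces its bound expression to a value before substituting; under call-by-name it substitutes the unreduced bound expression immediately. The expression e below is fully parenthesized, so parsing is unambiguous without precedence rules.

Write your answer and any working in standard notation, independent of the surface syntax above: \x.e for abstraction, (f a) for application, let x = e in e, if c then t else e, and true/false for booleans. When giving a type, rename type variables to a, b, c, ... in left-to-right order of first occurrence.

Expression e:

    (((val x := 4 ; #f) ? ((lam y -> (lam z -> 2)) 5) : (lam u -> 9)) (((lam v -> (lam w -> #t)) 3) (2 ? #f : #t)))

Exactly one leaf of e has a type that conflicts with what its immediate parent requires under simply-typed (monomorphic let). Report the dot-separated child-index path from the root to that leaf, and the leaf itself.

Working:
let x : Int
  unify Bool ~ Bool
\z._ : b -> Int
\y._ : a -> b -> Int
  unify a -> b -> Int ~ Int -> c
  unify a ~ Int
  unify b -> Int ~ c
_ _ : b -> Int
\u._ : d -> Int
  unify b -> Int ~ d -> Int
  unify b ~ d
  unify Int ~ Int
\w._ : f -> Bool
\v._ : e -> f -> Bool
  unify e -> f -> Bool ~ Int -> g
  unify e ~ Int
  unify f -> Bool ~ g
_ _ : f -> Bool
  unify Int ~ Bool
  FAIL: mismatch Int ~ Bool

Answer: 1.1.0 : 2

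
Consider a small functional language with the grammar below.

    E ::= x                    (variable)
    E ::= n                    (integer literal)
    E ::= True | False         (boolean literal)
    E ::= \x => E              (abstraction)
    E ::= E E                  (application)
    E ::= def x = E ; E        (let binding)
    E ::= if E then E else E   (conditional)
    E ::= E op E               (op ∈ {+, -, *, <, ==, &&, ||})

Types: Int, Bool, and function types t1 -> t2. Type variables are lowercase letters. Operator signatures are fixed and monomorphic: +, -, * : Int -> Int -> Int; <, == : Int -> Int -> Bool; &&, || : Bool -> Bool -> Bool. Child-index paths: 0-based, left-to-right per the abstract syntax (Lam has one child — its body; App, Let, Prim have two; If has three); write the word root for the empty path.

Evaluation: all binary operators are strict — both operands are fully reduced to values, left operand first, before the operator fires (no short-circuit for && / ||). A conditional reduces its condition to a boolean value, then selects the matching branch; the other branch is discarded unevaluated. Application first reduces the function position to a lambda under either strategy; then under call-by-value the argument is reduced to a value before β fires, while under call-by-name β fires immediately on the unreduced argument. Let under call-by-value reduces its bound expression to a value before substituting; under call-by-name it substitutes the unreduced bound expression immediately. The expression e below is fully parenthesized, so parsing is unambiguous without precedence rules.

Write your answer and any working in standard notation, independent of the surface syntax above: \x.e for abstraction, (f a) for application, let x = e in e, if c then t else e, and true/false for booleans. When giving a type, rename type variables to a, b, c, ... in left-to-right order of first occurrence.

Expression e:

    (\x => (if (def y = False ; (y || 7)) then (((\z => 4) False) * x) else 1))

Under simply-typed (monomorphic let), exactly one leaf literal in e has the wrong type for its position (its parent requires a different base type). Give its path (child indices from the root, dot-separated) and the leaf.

Trace:
let y : Bool
y : Bool
  unify Bool ~ Bool
  unify Int ~ Bool
  FAIL: mismatch Int ~ Bool

Answer: 0.0.1.1 : 7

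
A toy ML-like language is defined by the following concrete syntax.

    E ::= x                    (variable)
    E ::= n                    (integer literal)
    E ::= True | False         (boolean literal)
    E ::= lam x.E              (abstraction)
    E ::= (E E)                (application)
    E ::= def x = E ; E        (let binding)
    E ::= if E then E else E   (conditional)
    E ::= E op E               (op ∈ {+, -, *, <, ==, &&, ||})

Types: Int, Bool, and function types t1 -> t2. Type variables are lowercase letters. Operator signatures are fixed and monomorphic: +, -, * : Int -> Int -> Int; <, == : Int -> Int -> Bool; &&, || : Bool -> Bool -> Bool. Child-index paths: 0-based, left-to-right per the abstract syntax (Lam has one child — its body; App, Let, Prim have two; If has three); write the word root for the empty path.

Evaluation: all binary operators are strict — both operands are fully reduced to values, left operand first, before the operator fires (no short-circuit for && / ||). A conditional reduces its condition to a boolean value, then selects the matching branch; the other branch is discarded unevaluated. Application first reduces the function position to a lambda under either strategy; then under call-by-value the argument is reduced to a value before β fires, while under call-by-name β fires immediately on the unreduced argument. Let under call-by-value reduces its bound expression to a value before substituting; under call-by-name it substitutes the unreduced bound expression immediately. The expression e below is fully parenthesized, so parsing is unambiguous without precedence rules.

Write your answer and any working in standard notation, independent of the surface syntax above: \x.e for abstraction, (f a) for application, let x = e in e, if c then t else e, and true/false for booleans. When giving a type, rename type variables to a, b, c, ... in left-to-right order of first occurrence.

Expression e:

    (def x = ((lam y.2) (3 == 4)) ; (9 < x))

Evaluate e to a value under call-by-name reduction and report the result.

Answer: false

Derivation:
step 0: (let x = ((\y.2) (3 == 4)) in (9 < x))
step 1: [let@root] (9 < ((\y.2) (3 == 4)))
step 2: [beta@1] (9 < 2)
step 3: [delta@root] false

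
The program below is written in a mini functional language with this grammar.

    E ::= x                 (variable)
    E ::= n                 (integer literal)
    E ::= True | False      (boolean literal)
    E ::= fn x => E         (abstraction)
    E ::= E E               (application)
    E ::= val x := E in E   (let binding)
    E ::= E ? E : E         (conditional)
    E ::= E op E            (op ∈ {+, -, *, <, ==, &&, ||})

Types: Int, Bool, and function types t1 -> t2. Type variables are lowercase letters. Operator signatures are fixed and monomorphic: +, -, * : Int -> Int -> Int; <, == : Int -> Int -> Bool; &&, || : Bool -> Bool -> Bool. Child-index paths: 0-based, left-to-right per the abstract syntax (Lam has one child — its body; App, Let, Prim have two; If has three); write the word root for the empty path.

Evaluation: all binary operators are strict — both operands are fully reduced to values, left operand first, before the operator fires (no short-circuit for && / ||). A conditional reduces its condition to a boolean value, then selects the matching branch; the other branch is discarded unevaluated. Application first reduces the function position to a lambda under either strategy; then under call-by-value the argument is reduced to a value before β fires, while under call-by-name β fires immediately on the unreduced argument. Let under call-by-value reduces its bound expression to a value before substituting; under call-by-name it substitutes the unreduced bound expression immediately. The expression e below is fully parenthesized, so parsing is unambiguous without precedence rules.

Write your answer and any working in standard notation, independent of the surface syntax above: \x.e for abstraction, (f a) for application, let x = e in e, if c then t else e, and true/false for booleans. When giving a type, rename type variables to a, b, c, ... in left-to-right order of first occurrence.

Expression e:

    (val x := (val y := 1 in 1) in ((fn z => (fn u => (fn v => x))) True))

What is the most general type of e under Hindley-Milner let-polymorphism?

Working:
let y : Int
let x : Int
x : Int
\v._ : c -> Int
\u._ : b -> c -> Int
\z._ : a -> b -> c -> Int
  unify a -> b -> c -> Int ~ Bool -> d
  unify a ~ Bool
  unify b -> c -> Int ~ d
_ _ : b -> c -> Int

Answer: a -> b -> Int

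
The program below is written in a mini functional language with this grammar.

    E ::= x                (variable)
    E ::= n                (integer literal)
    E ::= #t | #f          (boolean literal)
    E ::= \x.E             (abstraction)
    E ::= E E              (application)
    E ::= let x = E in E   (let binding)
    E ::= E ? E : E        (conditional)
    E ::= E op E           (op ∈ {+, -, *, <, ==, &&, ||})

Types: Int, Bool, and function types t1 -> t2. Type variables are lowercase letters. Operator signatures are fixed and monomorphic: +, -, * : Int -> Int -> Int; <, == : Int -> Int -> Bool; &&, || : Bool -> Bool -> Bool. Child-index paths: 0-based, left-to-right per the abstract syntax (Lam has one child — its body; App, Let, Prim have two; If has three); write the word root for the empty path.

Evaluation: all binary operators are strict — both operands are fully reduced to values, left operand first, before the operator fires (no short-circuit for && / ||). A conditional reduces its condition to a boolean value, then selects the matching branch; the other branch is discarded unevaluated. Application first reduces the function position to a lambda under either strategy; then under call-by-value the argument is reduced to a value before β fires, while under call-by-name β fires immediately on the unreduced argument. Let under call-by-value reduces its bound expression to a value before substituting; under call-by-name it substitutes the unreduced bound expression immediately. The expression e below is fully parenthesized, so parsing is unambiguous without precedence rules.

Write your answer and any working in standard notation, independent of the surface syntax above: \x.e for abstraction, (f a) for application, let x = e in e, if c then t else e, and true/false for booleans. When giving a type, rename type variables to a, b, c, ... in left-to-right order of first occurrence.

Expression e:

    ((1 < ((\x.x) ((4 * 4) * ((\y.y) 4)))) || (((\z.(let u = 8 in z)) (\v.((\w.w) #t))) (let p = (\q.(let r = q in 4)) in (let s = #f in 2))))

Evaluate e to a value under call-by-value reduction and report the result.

Answer: true

Trace:
step 0: ((1 < ((\x.x) ((4 * 4) * ((\y.y) 4)))) || (((\z.(let u = 8 in z)) (\v.((\w.w) true))) (let p = (\q.(let r = q in 4)) in (let s = false in 2))))
step 1: [delta@0.1.1.0] ((1 < ((\x.x) (16 * ((\y.y) 4)))) || (((\z.(let u = 8 in z)) (\v.((\w.w) true))) (let p = (\q.(let r = q in 4)) in (let s = false in 2))))
step 2: [beta@0.1.1.1] ((1 < ((\x.x) (16 * 4))) || (((\z.(let u = 8 in z)) (\v.((\w.w) true))) (let p = (\q.(let r = q in 4)) in (let s = false in 2))))
step 3: [delta@0.1.1] ((1 < ((\x.x) 64)) || (((\z.(let u = 8 in z)) (\v.((\w.w) true))) (let p = (\q.(let r = q in 4)) in (let s = false in 2))))
step 4: [beta@0.1] ((1 < 64) || (((\z.(let u = 8 in z)) (\v.((\w.w) true))) (let p = (\q.(let r = q in 4)) in (let s = false in 2))))
step 5: [delta@0] (true || (((\z.(let u = 8 in z)) (\v.((\w.w) true))) (let p = (\q.(let r = q in 4)) in (let s = false in 2))))
step 6: [beta@1.0] (true || ((let u = 8 in (\v.((\w.w) true))) (let p = (\q.(let r = q in 4)) in (let s = false in 2))))
step 7: [let@1.0] (true || ((\v.((\w.w) true)) (let p = (\q.(let r = q in 4)) in (let s = false in 2))))
step 8: [let@1.1] (true || ((\v.((\w.w) true)) (let s = false in 2)))
step 9: [let@1.1] (true || ((\v.((\w.w) true)) 2))
step 10: [beta@1] (true || ((\w.w) true))
step 11: [beta@1] (true || true)
step 12: [delta@root] true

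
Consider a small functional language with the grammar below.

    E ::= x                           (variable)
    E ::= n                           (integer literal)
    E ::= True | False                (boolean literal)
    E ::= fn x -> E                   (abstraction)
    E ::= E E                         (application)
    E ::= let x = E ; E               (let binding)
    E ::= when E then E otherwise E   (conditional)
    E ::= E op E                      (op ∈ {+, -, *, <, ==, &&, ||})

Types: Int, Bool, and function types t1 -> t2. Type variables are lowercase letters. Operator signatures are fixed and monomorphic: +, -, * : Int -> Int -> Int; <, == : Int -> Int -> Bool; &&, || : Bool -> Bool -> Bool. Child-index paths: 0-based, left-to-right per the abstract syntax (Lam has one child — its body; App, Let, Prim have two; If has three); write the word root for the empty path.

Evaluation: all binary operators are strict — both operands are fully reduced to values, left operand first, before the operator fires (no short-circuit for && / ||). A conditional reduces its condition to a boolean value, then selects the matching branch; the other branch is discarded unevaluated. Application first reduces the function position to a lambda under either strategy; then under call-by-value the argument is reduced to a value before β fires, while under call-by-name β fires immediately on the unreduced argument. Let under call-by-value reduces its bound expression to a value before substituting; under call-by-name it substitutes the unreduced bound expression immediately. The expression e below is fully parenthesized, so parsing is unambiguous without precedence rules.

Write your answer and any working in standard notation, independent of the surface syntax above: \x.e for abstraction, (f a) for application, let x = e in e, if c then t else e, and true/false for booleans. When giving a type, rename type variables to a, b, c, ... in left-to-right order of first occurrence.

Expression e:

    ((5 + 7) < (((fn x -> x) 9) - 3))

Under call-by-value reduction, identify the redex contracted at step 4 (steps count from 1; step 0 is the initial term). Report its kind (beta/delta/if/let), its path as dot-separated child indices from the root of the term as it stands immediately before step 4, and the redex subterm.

Answer: delta at root : (12 < 6)

Trace:
step 0: ((5 + 7) < (((\x.x) 9) - 3))
step 1: [delta@0] (12 < (((\x.x) 9) - 3))
step 2: [beta@1.0] (12 < (9 - 3))
step 3: [delta@1] (12 < 6)
step 4: [delta@root] false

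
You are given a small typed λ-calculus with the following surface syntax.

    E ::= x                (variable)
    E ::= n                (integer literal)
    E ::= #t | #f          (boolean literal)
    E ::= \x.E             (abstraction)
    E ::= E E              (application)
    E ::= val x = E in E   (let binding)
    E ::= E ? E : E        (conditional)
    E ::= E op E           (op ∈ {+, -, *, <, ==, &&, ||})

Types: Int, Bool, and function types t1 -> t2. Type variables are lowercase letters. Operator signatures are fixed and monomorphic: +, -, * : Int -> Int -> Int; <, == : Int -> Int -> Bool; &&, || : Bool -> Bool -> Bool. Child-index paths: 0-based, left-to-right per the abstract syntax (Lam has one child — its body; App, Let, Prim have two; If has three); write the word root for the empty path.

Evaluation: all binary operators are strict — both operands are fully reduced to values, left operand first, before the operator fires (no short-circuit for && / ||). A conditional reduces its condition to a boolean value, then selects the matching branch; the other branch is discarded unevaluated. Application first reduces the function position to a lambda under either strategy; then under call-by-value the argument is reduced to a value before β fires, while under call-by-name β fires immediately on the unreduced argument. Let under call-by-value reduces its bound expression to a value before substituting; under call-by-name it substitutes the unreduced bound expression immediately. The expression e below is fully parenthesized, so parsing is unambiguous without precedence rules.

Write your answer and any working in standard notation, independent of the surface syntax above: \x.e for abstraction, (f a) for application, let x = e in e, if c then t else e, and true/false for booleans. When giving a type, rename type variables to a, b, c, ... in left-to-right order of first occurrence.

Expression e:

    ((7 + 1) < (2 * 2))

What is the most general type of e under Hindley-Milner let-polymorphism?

Answer: Bool

Trace:
  unify Int ~ Int
  unify Int ~ Int
  unify Int ~ Int
  unify Int ~ Int
  unify Int ~ Int
  unify Int ~ Int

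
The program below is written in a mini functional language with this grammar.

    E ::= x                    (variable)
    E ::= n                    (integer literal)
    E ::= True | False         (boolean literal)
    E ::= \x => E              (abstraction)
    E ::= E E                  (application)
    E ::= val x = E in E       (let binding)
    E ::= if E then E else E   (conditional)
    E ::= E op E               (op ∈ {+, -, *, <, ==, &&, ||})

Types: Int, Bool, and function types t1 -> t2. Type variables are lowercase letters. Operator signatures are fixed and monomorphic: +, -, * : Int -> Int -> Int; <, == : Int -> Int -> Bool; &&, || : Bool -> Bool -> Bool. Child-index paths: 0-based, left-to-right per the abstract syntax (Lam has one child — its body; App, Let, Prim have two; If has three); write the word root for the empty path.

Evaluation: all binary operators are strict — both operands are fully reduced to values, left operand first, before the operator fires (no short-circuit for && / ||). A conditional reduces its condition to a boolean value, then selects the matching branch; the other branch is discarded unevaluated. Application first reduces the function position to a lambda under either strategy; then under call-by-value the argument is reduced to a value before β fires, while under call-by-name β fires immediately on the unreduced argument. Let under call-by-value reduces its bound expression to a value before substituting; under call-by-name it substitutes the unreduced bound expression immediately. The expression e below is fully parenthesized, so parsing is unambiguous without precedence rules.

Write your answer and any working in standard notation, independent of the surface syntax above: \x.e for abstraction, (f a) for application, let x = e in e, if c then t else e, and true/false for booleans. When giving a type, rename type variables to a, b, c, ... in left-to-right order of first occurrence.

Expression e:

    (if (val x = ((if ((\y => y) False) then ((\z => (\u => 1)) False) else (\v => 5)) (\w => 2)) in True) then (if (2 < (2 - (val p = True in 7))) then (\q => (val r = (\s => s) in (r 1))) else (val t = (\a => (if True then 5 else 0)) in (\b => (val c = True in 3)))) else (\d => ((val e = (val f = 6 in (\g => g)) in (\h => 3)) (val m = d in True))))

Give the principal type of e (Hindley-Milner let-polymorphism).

Answer: a -> Int

Derivation:
y : a
\y._ : a -> a
  unify a -> a ~ Bool -> b
  unify a ~ Bool
  unify Bool ~ b
_ _ : Bool
  unify Bool ~ Bool
\u._ : d -> Int
\z._ : c -> d -> Int
  unify c -> d -> Int ~ Bool -> e
  unify c ~ Bool
  unify d -> Int ~ e
_ _ : d -> Int
\v._ : f -> Int
  unify d -> Int ~ f -> Int
  unify d ~ f
  unify Int ~ Int
\w._ : g -> Int
  unify f -> Int ~ (g -> Int) -> h
  unify f ~ g -> Int
  unify Int ~ h
_ _ : Int
let x : Int
  unify Bool ~ Bool
  unify Int ~ Int
  unify Int ~ Int
let p : Bool
  unify Int ~ Int
  unify Int ~ Int
  unify Bool ~ Bool
s : j
\s._ : j -> j
let r : forall. j -> j
r : k -> k
  unify k -> k ~ Int -> l
  unify k ~ Int
  unify Int ~ l
_ _ : Int
\q._ : i -> Int
  unify Bool ~ Bool
  unify Int ~ Int
\a._ : m -> Int
let t : forall. m -> Int
let c : Bool
\b._ : n -> Int
  unify i -> Int ~ n -> Int
  unify i ~ n
  unify Int ~ Int
let f : Int
g : p
\g._ : p -> p
let e : forall. p -> p
\h._ : q -> Int
d : o
let m : o
  unify q -> Int ~ Bool -> r
  unify q ~ Bool
  unify Int ~ r
_ _ : Int
\d._ : o -> Int
  unify n -> Int ~ o -> Int
  unify n ~ o
  unify Int ~ Int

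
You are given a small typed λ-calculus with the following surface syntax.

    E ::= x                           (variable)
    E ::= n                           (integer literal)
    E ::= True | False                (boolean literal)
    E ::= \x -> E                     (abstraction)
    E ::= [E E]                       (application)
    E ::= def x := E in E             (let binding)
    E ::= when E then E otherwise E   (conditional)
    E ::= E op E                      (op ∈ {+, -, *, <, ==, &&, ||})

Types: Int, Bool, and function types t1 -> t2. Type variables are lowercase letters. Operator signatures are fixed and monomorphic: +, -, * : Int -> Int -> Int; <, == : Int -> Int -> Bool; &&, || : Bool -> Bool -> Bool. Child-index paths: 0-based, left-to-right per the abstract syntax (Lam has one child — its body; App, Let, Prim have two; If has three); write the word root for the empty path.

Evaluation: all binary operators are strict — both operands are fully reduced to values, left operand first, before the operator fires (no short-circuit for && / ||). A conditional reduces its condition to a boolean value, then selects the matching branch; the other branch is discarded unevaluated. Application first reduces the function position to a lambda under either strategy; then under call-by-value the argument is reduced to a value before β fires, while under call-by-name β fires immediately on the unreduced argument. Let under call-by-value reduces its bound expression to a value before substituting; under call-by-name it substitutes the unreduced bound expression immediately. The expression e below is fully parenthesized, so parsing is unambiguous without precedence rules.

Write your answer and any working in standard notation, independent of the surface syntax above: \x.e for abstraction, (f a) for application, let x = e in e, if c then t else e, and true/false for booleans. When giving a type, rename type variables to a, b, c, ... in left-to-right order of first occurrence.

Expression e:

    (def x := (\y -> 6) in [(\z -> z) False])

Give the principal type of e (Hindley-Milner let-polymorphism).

Answer: Bool

Working:
\y._ : a -> Int
let x : forall. a -> Int
z : b
\z._ : b -> b
  unify b -> b ~ Bool -> c
  unify b ~ Bool
  unify Bool ~ c
_ _ : Bool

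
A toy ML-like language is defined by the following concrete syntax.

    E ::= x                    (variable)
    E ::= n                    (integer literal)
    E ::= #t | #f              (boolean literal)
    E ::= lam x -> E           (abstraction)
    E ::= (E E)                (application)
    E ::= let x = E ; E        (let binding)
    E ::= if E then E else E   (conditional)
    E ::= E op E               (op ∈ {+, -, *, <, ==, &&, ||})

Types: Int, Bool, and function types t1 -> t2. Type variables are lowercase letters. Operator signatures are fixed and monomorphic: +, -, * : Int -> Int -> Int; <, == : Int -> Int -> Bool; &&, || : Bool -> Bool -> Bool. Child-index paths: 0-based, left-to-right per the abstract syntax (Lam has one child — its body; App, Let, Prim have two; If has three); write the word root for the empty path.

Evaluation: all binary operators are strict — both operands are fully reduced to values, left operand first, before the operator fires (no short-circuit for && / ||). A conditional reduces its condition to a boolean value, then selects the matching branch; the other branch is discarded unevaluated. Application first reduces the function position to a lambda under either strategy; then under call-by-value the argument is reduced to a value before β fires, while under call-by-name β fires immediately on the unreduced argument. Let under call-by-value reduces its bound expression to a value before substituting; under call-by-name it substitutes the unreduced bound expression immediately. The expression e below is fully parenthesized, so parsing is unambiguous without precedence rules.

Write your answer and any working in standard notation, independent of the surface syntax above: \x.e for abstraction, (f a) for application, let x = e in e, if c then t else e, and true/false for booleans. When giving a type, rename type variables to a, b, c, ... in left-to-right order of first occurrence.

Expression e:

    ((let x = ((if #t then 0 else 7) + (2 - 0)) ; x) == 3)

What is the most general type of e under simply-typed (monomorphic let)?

Derivation:
  unify Bool ~ Bool
  unify Int ~ Int
  unify Int ~ Int
  unify Int ~ Int
  unify Int ~ Int
  unify Int ~ Int
let x : Int
x : Int
  unify Int ~ Int
  unify Int ~ Int

Answer: Bool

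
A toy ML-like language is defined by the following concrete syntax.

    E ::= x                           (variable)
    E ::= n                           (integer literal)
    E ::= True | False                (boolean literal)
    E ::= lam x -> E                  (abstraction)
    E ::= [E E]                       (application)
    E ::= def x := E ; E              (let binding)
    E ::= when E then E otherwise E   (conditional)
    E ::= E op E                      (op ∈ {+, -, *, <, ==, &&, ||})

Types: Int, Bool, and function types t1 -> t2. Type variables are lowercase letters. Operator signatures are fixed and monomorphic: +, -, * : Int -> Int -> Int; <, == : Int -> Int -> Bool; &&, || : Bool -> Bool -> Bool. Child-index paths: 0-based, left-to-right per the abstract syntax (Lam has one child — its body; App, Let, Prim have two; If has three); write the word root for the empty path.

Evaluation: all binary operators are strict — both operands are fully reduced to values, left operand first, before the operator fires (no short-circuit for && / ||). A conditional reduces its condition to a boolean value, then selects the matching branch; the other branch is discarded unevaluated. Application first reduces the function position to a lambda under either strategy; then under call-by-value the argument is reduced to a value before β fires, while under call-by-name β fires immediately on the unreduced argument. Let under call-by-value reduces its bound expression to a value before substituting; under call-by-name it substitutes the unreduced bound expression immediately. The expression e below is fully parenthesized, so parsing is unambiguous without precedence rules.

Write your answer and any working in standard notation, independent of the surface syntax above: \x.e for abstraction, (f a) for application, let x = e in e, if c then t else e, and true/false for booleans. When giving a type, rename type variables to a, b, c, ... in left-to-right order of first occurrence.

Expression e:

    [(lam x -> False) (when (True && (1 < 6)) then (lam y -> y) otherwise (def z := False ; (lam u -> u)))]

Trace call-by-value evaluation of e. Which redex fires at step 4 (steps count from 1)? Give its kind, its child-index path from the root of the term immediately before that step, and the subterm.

Answer: beta at root : ((\x.false) (\y.y))

Derivation:
step 0: ((\x.false) (if (true && (1 < 6)) then (\y.y) else (let z = false in (\u.u))))
step 1: [delta@1.0.1] ((\x.false) (if (true && true) then (\y.y) else (let z = false in (\u.u))))
step 2: [delta@1.0] ((\x.false) (if true then (\y.y) else (let z = false in (\u.u))))
step 3: [if@1] ((\x.false) (\y.y))
step 4: [beta@root] false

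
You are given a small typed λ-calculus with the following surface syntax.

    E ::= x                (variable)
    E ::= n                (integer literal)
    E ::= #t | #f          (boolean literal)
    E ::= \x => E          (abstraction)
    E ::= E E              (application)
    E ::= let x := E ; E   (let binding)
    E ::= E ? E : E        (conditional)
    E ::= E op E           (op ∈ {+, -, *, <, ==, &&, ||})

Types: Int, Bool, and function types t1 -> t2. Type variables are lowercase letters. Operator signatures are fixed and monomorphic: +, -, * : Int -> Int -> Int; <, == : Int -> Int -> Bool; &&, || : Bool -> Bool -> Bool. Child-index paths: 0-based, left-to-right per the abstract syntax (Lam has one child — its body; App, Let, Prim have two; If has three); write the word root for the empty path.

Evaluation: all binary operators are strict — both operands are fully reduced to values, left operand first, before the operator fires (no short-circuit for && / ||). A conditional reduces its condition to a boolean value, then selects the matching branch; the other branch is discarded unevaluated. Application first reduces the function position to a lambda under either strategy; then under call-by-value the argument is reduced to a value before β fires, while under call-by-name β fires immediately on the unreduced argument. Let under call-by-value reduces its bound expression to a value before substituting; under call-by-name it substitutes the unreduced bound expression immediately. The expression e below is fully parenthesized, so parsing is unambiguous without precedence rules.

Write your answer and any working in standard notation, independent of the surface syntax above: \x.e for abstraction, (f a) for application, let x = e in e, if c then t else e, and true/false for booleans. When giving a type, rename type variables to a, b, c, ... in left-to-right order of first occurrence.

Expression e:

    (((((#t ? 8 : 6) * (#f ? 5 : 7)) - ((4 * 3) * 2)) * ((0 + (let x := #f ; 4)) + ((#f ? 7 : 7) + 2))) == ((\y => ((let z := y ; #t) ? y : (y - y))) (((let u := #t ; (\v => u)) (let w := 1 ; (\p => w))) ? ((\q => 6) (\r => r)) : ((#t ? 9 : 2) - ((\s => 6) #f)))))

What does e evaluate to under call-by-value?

Trace:
step 0: (((((if true then 8 else 6) * (if false then 5 else 7)) - ((4 * 3) * 2)) * ((0 + (let x = false in 4)) + ((if false then 7 else 7) + 2))) == ((\y.(if (let z = y in true) then y else (y - y))) (if ((let u = true in (\v.u)) (let w = 1 in (\p.w))) then ((\q.6) (\r.r)) else ((if true then 9 else 2) - ((\s.6) false)))))
step 1: [if@0.0.0.0] ((((8 * (if false then 5 else 7)) - ((4 * 3) * 2)) * ((0 + (let x = false in 4)) + ((if false then 7 else 7) + 2))) == ((\y.(if (let z = y in true) then y else (y - y))) (if ((let u = true in (\v.u)) (let w = 1 in (\p.w))) then ((\q.6) (\r.r)) else ((if true then 9 else 2) - ((\s.6) false)))))
step 2: [if@0.0.0.1] ((((8 * 7) - ((4 * 3) * 2)) * ((0 + (let x = false in 4)) + ((if false then 7 else 7) + 2))) == ((\y.(if (let z = y in true) then y else (y - y))) (if ((let u = true in (\v.u)) (let w = 1 in (\p.w))) then ((\q.6) (\r.r)) else ((if true then 9 else 2) - ((\s.6) false)))))
step 3: [delta@0.0.0] (((56 - ((4 * 3) * 2)) * ((0 + (let x = false in 4)) + ((if false then 7 else 7) + 2))) == ((\y.(if (let z = y in true) then y else (y - y))) (if ((let u = true in (\v.u)) (let w = 1 in (\p.w))) then ((\q.6) (\r.r)) else ((if true then 9 else 2) - ((\s.6) false)))))
step 4: [delta@0.0.1.0] (((56 - (12 * 2)) * ((0 + (let x = false in 4)) + ((if false then 7 else 7) + 2))) == ((\y.(if (let z = y in true) then y else (y - y))) (if ((let u = true in (\v.u)) (let w = 1 in (\p.w))) then ((\q.6) (\r.r)) else ((if true then 9 else 2) - ((\s.6) false)))))
step 5: [delta@0.0.1] (((56 - 24) * ((0 + (let x = false in 4)) + ((if false then 7 else 7) + 2))) == ((\y.(if (let z = y in true) then y else (y - y))) (if ((let u = true in (\v.u)) (let w = 1 in (\p.w))) then ((\q.6) (\r.r)) else ((if true then 9 else 2) - ((\s.6) false)))))
step 6: [delta@0.0] ((32 * ((0 + (let x = false in 4)) + ((if false then 7 else 7) + 2))) == ((\y.(if (let z = y in true) then y else (y - y))) (if ((let u = true in (\v.u)) (let w = 1 in (\p.w))) then ((\q.6) (\r.r)) else ((if true then 9 else 2) - ((\s.6) false)))))
step 7: [let@0.1.0.1] ((32 * ((0 + 4) + ((if false then 7 else 7) + 2))) == ((\y.(if (let z = y in true) then y else (y - y))) (if ((let u = true in (\v.u)) (let w = 1 in (\p.w))) then ((\q.6) (\r.r)) else ((if true then 9 else 2) - ((\s.6) false)))))
step 8: [delta@0.1.0] ((32 * (4 + ((if false then 7 else 7) + 2))) == ((\y.(if (let z = y in true) then y else (y - y))) (if ((let u = true in (\v.u)) (let w = 1 in (\p.w))) then ((\q.6) (\r.r)) else ((if true then 9 else 2) - ((\s.6) false)))))
step 9: [if@0.1.1.0] ((32 * (4 + (7 + 2))) == ((\y.(if (let z = y in true) then y else (y - y))) (if ((let u = true in (\v.u)) (let w = 1 in (\p.w))) then ((\q.6) (\r.r)) else ((if true then 9 else 2) - ((\s.6) false)))))
step 10: [delta@0.1.1] ((32 * (4 + 9)) == ((\y.(if (let z = y in true) then y else (y - y))) (if ((let u = true in (\v.u)) (let w = 1 in (\p.w))) then ((\q.6) (\r.r)) else ((if true then 9 else 2) - ((\s.6) false)))))
step 11: [delta@0.1] ((32 * 13) == ((\y.(if (let z = y in true) then y else (y - y))) (if ((let u = true in (\v.u)) (let w = 1 in (\p.w))) then ((\q.6) (\r.r)) else ((if true then 9 else 2) - ((\s.6) false)))))
step 12: [delta@0] (416 == ((\y.(if (let z = y in true) then y else (y - y))) (if ((let u = true in (\v.u)) (let w = 1 in (\p.w))) then ((\q.6) (\r.r)) else ((if true then 9 else 2) - ((\s.6) false)))))
step 13: [let@1.1.0.0] (416 == ((\y.(if (let z = y in true) then y else (y - y))) (if ((\v.true) (let w = 1 in (\p.w))) then ((\q.6) (\r.r)) else ((if true then 9 else 2) - ((\s.6) false)))))
step 14: [let@1.1.0.1] (416 == ((\y.(if (let z = y in true) then y else (y - y))) (if ((\v.true) (\p.1)) then ((\q.6) (\r.r)) else ((if true then 9 else 2) - ((\s.6) false)))))
step 15: [beta@1.1.0] (416 == ((\y.(if (let z = y in true) then y else (y - y))) (if true then ((\q.6) (\r.r)) else ((if true then 9 else 2) - ((\s.6) false)))))
step 16: [if@1.1] (416 == ((\y.(if (let z = y in true) then y else (y - y))) ((\q.6) (\r.r))))
step 17: [beta@1.1] (416 == ((\y.(if (let z = y in true) then y else (y - y))) 6))
step 18: [beta@1] (416 == (if (let z = 6 in true) then 6 else (6 - 6)))
step 19: [let@1.0] (416 == (if true then 6 else (6 - 6)))
step 20: [if@1] (416 == 6)
step 21: [delta@root] false

Answer: false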